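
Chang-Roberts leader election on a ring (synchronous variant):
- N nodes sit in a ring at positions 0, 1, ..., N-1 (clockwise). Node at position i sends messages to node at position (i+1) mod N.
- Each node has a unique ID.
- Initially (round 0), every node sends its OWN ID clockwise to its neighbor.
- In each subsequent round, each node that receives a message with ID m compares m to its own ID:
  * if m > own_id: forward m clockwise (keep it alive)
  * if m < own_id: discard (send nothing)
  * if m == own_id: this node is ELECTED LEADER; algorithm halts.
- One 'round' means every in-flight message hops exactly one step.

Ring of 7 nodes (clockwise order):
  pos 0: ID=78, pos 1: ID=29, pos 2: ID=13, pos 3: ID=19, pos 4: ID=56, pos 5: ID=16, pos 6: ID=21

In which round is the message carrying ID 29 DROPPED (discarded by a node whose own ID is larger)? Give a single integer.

Answer: 3

Derivation:
Round 1: pos1(id29) recv 78: fwd; pos2(id13) recv 29: fwd; pos3(id19) recv 13: drop; pos4(id56) recv 19: drop; pos5(id16) recv 56: fwd; pos6(id21) recv 16: drop; pos0(id78) recv 21: drop
Round 2: pos2(id13) recv 78: fwd; pos3(id19) recv 29: fwd; pos6(id21) recv 56: fwd
Round 3: pos3(id19) recv 78: fwd; pos4(id56) recv 29: drop; pos0(id78) recv 56: drop
Round 4: pos4(id56) recv 78: fwd
Round 5: pos5(id16) recv 78: fwd
Round 6: pos6(id21) recv 78: fwd
Round 7: pos0(id78) recv 78: ELECTED
Message ID 29 originates at pos 1; dropped at pos 4 in round 3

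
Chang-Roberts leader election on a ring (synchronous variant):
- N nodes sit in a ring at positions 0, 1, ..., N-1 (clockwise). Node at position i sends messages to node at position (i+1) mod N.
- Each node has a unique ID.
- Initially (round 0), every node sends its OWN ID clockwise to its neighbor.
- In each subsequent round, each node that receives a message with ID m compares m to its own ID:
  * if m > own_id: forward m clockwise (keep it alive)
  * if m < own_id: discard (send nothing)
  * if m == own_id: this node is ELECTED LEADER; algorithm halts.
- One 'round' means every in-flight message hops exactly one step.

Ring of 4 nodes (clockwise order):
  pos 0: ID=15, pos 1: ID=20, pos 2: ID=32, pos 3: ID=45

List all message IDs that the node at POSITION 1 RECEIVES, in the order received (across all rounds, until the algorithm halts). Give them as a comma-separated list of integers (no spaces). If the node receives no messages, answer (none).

Round 1: pos1(id20) recv 15: drop; pos2(id32) recv 20: drop; pos3(id45) recv 32: drop; pos0(id15) recv 45: fwd
Round 2: pos1(id20) recv 45: fwd
Round 3: pos2(id32) recv 45: fwd
Round 4: pos3(id45) recv 45: ELECTED

Answer: 15,45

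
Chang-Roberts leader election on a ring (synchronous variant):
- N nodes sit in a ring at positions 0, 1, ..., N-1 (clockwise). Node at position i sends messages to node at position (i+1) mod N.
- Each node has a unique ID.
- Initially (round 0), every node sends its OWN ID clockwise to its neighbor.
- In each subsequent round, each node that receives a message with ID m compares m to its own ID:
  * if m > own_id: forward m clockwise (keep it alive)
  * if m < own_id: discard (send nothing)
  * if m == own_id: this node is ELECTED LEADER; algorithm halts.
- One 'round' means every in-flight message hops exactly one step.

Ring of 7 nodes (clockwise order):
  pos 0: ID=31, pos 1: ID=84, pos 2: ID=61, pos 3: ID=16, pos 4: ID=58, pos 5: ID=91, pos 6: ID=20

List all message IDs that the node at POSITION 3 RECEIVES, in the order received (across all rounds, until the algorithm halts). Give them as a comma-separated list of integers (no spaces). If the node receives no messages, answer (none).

Round 1: pos1(id84) recv 31: drop; pos2(id61) recv 84: fwd; pos3(id16) recv 61: fwd; pos4(id58) recv 16: drop; pos5(id91) recv 58: drop; pos6(id20) recv 91: fwd; pos0(id31) recv 20: drop
Round 2: pos3(id16) recv 84: fwd; pos4(id58) recv 61: fwd; pos0(id31) recv 91: fwd
Round 3: pos4(id58) recv 84: fwd; pos5(id91) recv 61: drop; pos1(id84) recv 91: fwd
Round 4: pos5(id91) recv 84: drop; pos2(id61) recv 91: fwd
Round 5: pos3(id16) recv 91: fwd
Round 6: pos4(id58) recv 91: fwd
Round 7: pos5(id91) recv 91: ELECTED

Answer: 61,84,91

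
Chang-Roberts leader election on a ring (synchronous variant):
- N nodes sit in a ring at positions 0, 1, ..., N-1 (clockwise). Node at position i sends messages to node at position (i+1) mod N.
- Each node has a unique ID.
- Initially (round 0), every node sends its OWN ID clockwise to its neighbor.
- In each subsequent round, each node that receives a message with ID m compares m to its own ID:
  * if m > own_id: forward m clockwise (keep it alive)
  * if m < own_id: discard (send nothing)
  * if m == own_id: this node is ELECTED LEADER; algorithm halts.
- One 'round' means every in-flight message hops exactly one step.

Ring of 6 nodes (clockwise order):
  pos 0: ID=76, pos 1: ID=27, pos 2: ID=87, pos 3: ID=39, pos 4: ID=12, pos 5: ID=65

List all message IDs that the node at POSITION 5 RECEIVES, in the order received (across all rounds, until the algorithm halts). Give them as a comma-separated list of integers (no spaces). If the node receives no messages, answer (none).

Answer: 12,39,87

Derivation:
Round 1: pos1(id27) recv 76: fwd; pos2(id87) recv 27: drop; pos3(id39) recv 87: fwd; pos4(id12) recv 39: fwd; pos5(id65) recv 12: drop; pos0(id76) recv 65: drop
Round 2: pos2(id87) recv 76: drop; pos4(id12) recv 87: fwd; pos5(id65) recv 39: drop
Round 3: pos5(id65) recv 87: fwd
Round 4: pos0(id76) recv 87: fwd
Round 5: pos1(id27) recv 87: fwd
Round 6: pos2(id87) recv 87: ELECTED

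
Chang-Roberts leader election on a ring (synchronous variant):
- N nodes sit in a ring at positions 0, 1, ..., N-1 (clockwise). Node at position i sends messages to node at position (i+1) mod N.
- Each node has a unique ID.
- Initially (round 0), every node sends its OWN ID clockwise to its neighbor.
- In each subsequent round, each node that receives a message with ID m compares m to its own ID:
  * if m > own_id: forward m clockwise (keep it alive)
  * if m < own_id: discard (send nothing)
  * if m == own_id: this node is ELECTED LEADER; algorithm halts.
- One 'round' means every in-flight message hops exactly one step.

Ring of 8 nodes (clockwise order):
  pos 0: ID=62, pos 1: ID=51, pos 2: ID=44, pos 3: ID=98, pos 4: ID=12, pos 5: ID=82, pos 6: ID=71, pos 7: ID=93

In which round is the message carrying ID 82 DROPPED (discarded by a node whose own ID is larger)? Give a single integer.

Round 1: pos1(id51) recv 62: fwd; pos2(id44) recv 51: fwd; pos3(id98) recv 44: drop; pos4(id12) recv 98: fwd; pos5(id82) recv 12: drop; pos6(id71) recv 82: fwd; pos7(id93) recv 71: drop; pos0(id62) recv 93: fwd
Round 2: pos2(id44) recv 62: fwd; pos3(id98) recv 51: drop; pos5(id82) recv 98: fwd; pos7(id93) recv 82: drop; pos1(id51) recv 93: fwd
Round 3: pos3(id98) recv 62: drop; pos6(id71) recv 98: fwd; pos2(id44) recv 93: fwd
Round 4: pos7(id93) recv 98: fwd; pos3(id98) recv 93: drop
Round 5: pos0(id62) recv 98: fwd
Round 6: pos1(id51) recv 98: fwd
Round 7: pos2(id44) recv 98: fwd
Round 8: pos3(id98) recv 98: ELECTED
Message ID 82 originates at pos 5; dropped at pos 7 in round 2

Answer: 2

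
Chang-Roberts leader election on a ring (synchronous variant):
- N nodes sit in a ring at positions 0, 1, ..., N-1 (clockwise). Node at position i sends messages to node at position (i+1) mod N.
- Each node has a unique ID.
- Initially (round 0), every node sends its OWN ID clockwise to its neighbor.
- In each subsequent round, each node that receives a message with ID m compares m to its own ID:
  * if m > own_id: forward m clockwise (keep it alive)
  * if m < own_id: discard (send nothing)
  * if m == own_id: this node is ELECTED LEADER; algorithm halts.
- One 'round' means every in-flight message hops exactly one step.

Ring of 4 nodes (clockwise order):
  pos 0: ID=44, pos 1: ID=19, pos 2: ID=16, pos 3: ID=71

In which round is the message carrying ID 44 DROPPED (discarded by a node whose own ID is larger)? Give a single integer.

Round 1: pos1(id19) recv 44: fwd; pos2(id16) recv 19: fwd; pos3(id71) recv 16: drop; pos0(id44) recv 71: fwd
Round 2: pos2(id16) recv 44: fwd; pos3(id71) recv 19: drop; pos1(id19) recv 71: fwd
Round 3: pos3(id71) recv 44: drop; pos2(id16) recv 71: fwd
Round 4: pos3(id71) recv 71: ELECTED
Message ID 44 originates at pos 0; dropped at pos 3 in round 3

Answer: 3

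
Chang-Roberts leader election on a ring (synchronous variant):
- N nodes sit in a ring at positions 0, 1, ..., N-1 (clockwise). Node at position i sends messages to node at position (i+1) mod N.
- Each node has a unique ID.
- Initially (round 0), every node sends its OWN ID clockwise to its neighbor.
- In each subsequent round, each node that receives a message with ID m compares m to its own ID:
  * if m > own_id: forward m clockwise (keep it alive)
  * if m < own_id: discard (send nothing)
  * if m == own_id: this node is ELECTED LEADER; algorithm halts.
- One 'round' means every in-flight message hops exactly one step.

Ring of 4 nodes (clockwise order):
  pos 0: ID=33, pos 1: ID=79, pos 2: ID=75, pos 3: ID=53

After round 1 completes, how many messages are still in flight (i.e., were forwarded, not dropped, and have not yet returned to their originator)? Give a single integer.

Round 1: pos1(id79) recv 33: drop; pos2(id75) recv 79: fwd; pos3(id53) recv 75: fwd; pos0(id33) recv 53: fwd
After round 1: 3 messages still in flight

Answer: 3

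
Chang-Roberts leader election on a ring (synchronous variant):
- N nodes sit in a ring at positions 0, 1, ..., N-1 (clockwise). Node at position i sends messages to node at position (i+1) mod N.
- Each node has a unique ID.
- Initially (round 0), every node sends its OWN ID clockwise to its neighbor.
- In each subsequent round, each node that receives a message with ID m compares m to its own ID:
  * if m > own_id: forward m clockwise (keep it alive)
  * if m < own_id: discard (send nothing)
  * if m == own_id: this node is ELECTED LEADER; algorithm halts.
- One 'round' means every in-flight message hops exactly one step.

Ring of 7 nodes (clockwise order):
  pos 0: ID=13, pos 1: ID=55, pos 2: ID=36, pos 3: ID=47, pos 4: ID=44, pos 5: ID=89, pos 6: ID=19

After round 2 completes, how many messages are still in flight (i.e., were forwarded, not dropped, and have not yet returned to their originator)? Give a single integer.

Answer: 2

Derivation:
Round 1: pos1(id55) recv 13: drop; pos2(id36) recv 55: fwd; pos3(id47) recv 36: drop; pos4(id44) recv 47: fwd; pos5(id89) recv 44: drop; pos6(id19) recv 89: fwd; pos0(id13) recv 19: fwd
Round 2: pos3(id47) recv 55: fwd; pos5(id89) recv 47: drop; pos0(id13) recv 89: fwd; pos1(id55) recv 19: drop
After round 2: 2 messages still in flight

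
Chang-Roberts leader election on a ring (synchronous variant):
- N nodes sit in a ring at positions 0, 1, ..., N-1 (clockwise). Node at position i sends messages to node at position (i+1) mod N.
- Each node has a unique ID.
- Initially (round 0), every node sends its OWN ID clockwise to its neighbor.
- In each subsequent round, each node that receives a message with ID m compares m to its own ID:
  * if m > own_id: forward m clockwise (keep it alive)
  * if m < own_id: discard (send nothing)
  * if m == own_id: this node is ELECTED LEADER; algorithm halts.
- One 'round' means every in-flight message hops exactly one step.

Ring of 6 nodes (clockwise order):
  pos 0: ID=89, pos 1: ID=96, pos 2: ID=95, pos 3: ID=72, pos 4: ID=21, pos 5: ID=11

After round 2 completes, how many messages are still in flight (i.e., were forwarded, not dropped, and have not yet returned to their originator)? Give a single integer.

Answer: 3

Derivation:
Round 1: pos1(id96) recv 89: drop; pos2(id95) recv 96: fwd; pos3(id72) recv 95: fwd; pos4(id21) recv 72: fwd; pos5(id11) recv 21: fwd; pos0(id89) recv 11: drop
Round 2: pos3(id72) recv 96: fwd; pos4(id21) recv 95: fwd; pos5(id11) recv 72: fwd; pos0(id89) recv 21: drop
After round 2: 3 messages still in flight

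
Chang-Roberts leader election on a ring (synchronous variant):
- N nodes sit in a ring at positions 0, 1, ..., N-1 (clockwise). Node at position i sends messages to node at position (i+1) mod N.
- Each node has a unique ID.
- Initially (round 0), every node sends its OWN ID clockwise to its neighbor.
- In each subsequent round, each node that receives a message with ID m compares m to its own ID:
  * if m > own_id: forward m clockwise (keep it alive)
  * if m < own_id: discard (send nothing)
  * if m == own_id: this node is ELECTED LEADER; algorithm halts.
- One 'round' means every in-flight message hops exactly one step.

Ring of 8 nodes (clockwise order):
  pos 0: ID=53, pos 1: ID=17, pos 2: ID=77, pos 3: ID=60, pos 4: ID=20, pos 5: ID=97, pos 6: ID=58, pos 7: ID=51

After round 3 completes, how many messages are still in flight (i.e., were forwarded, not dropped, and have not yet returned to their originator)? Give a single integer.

Round 1: pos1(id17) recv 53: fwd; pos2(id77) recv 17: drop; pos3(id60) recv 77: fwd; pos4(id20) recv 60: fwd; pos5(id97) recv 20: drop; pos6(id58) recv 97: fwd; pos7(id51) recv 58: fwd; pos0(id53) recv 51: drop
Round 2: pos2(id77) recv 53: drop; pos4(id20) recv 77: fwd; pos5(id97) recv 60: drop; pos7(id51) recv 97: fwd; pos0(id53) recv 58: fwd
Round 3: pos5(id97) recv 77: drop; pos0(id53) recv 97: fwd; pos1(id17) recv 58: fwd
After round 3: 2 messages still in flight

Answer: 2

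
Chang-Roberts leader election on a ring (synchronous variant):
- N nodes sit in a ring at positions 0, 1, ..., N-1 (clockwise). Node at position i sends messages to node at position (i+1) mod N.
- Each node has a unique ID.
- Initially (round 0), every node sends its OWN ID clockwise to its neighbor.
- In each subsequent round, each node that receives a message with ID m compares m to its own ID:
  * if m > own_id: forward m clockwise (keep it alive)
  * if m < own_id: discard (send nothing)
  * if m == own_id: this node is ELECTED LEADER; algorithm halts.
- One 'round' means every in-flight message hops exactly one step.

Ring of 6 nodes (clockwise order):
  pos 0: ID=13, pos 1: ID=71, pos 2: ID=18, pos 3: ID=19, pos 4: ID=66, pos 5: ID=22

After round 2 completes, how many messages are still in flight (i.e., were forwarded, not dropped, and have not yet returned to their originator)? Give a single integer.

Round 1: pos1(id71) recv 13: drop; pos2(id18) recv 71: fwd; pos3(id19) recv 18: drop; pos4(id66) recv 19: drop; pos5(id22) recv 66: fwd; pos0(id13) recv 22: fwd
Round 2: pos3(id19) recv 71: fwd; pos0(id13) recv 66: fwd; pos1(id71) recv 22: drop
After round 2: 2 messages still in flight

Answer: 2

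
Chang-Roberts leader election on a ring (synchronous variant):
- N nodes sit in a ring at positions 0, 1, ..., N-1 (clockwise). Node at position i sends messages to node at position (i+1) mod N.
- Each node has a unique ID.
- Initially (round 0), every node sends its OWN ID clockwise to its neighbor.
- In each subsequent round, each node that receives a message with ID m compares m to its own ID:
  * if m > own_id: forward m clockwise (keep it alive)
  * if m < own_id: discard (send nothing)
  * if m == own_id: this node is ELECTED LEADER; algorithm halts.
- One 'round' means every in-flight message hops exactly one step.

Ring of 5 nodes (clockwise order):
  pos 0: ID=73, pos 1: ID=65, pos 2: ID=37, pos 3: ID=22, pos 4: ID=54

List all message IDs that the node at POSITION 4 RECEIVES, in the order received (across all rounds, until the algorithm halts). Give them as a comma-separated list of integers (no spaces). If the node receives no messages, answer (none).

Round 1: pos1(id65) recv 73: fwd; pos2(id37) recv 65: fwd; pos3(id22) recv 37: fwd; pos4(id54) recv 22: drop; pos0(id73) recv 54: drop
Round 2: pos2(id37) recv 73: fwd; pos3(id22) recv 65: fwd; pos4(id54) recv 37: drop
Round 3: pos3(id22) recv 73: fwd; pos4(id54) recv 65: fwd
Round 4: pos4(id54) recv 73: fwd; pos0(id73) recv 65: drop
Round 5: pos0(id73) recv 73: ELECTED

Answer: 22,37,65,73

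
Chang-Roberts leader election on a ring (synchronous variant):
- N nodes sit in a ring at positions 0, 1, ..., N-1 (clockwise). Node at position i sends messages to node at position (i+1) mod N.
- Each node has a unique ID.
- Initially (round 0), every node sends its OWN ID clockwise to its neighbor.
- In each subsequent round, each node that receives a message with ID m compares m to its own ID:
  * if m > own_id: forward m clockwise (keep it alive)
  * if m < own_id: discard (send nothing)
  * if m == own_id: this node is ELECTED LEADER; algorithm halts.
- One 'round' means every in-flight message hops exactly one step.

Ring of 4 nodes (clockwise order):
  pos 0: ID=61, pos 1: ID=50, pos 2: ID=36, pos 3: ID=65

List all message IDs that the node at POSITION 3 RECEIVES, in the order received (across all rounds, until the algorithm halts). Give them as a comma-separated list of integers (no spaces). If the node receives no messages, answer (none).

Answer: 36,50,61,65

Derivation:
Round 1: pos1(id50) recv 61: fwd; pos2(id36) recv 50: fwd; pos3(id65) recv 36: drop; pos0(id61) recv 65: fwd
Round 2: pos2(id36) recv 61: fwd; pos3(id65) recv 50: drop; pos1(id50) recv 65: fwd
Round 3: pos3(id65) recv 61: drop; pos2(id36) recv 65: fwd
Round 4: pos3(id65) recv 65: ELECTED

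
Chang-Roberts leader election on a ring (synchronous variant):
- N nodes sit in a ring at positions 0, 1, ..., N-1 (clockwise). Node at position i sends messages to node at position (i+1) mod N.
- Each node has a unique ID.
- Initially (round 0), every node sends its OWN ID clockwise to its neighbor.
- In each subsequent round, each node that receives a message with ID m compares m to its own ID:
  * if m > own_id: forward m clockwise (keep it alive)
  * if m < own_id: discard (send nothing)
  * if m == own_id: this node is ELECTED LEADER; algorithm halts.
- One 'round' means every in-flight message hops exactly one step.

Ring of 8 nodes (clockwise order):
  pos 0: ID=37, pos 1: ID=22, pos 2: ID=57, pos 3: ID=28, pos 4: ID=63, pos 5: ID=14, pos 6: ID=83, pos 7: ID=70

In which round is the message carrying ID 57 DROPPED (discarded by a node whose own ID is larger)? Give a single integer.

Round 1: pos1(id22) recv 37: fwd; pos2(id57) recv 22: drop; pos3(id28) recv 57: fwd; pos4(id63) recv 28: drop; pos5(id14) recv 63: fwd; pos6(id83) recv 14: drop; pos7(id70) recv 83: fwd; pos0(id37) recv 70: fwd
Round 2: pos2(id57) recv 37: drop; pos4(id63) recv 57: drop; pos6(id83) recv 63: drop; pos0(id37) recv 83: fwd; pos1(id22) recv 70: fwd
Round 3: pos1(id22) recv 83: fwd; pos2(id57) recv 70: fwd
Round 4: pos2(id57) recv 83: fwd; pos3(id28) recv 70: fwd
Round 5: pos3(id28) recv 83: fwd; pos4(id63) recv 70: fwd
Round 6: pos4(id63) recv 83: fwd; pos5(id14) recv 70: fwd
Round 7: pos5(id14) recv 83: fwd; pos6(id83) recv 70: drop
Round 8: pos6(id83) recv 83: ELECTED
Message ID 57 originates at pos 2; dropped at pos 4 in round 2

Answer: 2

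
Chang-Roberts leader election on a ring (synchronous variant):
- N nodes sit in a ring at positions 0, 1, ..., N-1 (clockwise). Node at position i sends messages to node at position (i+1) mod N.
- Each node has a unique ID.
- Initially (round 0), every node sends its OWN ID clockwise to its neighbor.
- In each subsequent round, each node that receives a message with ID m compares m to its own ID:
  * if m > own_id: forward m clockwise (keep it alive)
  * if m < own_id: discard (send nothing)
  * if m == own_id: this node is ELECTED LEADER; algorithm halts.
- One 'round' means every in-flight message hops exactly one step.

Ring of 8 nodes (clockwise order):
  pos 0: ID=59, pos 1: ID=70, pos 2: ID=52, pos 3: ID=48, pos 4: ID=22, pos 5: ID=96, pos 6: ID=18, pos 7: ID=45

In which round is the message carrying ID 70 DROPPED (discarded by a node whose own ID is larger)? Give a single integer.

Answer: 4

Derivation:
Round 1: pos1(id70) recv 59: drop; pos2(id52) recv 70: fwd; pos3(id48) recv 52: fwd; pos4(id22) recv 48: fwd; pos5(id96) recv 22: drop; pos6(id18) recv 96: fwd; pos7(id45) recv 18: drop; pos0(id59) recv 45: drop
Round 2: pos3(id48) recv 70: fwd; pos4(id22) recv 52: fwd; pos5(id96) recv 48: drop; pos7(id45) recv 96: fwd
Round 3: pos4(id22) recv 70: fwd; pos5(id96) recv 52: drop; pos0(id59) recv 96: fwd
Round 4: pos5(id96) recv 70: drop; pos1(id70) recv 96: fwd
Round 5: pos2(id52) recv 96: fwd
Round 6: pos3(id48) recv 96: fwd
Round 7: pos4(id22) recv 96: fwd
Round 8: pos5(id96) recv 96: ELECTED
Message ID 70 originates at pos 1; dropped at pos 5 in round 4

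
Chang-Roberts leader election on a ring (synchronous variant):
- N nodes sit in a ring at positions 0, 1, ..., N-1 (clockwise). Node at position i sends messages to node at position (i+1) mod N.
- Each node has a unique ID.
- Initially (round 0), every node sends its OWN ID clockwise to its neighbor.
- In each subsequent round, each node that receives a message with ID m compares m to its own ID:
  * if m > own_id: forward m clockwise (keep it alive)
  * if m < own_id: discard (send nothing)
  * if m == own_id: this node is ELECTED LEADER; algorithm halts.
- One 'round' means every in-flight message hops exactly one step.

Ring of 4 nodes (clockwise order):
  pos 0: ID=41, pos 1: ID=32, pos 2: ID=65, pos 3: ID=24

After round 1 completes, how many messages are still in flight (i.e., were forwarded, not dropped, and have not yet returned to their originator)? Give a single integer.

Round 1: pos1(id32) recv 41: fwd; pos2(id65) recv 32: drop; pos3(id24) recv 65: fwd; pos0(id41) recv 24: drop
After round 1: 2 messages still in flight

Answer: 2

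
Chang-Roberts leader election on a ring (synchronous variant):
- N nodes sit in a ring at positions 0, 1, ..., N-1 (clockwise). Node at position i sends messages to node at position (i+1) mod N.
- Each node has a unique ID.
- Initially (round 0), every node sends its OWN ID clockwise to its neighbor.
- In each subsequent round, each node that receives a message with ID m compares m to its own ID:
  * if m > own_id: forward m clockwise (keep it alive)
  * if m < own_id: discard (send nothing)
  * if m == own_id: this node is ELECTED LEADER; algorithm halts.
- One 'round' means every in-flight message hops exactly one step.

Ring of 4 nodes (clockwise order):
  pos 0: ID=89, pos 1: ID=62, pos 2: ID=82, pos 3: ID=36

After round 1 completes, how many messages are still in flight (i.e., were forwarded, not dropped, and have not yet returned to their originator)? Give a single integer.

Round 1: pos1(id62) recv 89: fwd; pos2(id82) recv 62: drop; pos3(id36) recv 82: fwd; pos0(id89) recv 36: drop
After round 1: 2 messages still in flight

Answer: 2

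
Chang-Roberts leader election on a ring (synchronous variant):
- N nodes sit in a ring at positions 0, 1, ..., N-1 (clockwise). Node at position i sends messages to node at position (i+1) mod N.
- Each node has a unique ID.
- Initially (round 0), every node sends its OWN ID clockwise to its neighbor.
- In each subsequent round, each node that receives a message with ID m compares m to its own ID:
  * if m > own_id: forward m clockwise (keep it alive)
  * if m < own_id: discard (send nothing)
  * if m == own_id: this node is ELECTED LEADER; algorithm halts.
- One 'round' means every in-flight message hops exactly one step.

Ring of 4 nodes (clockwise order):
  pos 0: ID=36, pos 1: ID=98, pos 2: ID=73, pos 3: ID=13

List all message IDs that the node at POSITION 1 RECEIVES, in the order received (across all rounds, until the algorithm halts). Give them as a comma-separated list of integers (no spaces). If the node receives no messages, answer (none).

Round 1: pos1(id98) recv 36: drop; pos2(id73) recv 98: fwd; pos3(id13) recv 73: fwd; pos0(id36) recv 13: drop
Round 2: pos3(id13) recv 98: fwd; pos0(id36) recv 73: fwd
Round 3: pos0(id36) recv 98: fwd; pos1(id98) recv 73: drop
Round 4: pos1(id98) recv 98: ELECTED

Answer: 36,73,98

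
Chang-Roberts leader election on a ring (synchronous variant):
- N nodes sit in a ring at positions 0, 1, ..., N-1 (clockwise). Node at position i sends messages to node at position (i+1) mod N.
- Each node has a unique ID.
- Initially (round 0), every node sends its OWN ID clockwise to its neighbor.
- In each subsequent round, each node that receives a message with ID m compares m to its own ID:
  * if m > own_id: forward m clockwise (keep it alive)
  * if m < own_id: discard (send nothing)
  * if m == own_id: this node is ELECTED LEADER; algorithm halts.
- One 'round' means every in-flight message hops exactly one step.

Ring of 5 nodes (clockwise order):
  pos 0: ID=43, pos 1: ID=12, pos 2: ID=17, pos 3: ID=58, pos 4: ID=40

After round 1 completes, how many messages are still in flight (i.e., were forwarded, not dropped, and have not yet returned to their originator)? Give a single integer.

Round 1: pos1(id12) recv 43: fwd; pos2(id17) recv 12: drop; pos3(id58) recv 17: drop; pos4(id40) recv 58: fwd; pos0(id43) recv 40: drop
After round 1: 2 messages still in flight

Answer: 2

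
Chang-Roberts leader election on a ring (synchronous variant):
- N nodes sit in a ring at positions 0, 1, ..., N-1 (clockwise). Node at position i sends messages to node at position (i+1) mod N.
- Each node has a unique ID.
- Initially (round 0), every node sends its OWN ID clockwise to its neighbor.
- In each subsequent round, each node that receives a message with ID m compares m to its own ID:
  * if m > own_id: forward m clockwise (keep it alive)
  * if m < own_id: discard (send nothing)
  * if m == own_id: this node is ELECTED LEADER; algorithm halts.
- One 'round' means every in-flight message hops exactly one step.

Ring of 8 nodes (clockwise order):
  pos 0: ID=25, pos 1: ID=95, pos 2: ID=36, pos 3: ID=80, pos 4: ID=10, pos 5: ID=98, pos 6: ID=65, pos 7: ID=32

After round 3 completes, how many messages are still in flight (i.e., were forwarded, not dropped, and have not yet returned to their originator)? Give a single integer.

Answer: 2

Derivation:
Round 1: pos1(id95) recv 25: drop; pos2(id36) recv 95: fwd; pos3(id80) recv 36: drop; pos4(id10) recv 80: fwd; pos5(id98) recv 10: drop; pos6(id65) recv 98: fwd; pos7(id32) recv 65: fwd; pos0(id25) recv 32: fwd
Round 2: pos3(id80) recv 95: fwd; pos5(id98) recv 80: drop; pos7(id32) recv 98: fwd; pos0(id25) recv 65: fwd; pos1(id95) recv 32: drop
Round 3: pos4(id10) recv 95: fwd; pos0(id25) recv 98: fwd; pos1(id95) recv 65: drop
After round 3: 2 messages still in flight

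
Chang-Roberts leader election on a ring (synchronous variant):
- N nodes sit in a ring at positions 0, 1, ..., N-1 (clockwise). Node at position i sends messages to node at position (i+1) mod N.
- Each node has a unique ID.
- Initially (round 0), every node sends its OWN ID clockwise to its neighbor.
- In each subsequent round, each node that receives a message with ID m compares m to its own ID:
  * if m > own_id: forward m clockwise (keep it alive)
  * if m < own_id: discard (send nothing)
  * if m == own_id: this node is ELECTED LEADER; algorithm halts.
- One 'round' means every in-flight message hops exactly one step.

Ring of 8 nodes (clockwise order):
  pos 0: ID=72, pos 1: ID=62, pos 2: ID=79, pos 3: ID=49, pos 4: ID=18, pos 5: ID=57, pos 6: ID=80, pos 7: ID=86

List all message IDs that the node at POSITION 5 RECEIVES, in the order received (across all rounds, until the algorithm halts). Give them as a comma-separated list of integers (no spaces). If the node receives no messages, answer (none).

Answer: 18,49,79,86

Derivation:
Round 1: pos1(id62) recv 72: fwd; pos2(id79) recv 62: drop; pos3(id49) recv 79: fwd; pos4(id18) recv 49: fwd; pos5(id57) recv 18: drop; pos6(id80) recv 57: drop; pos7(id86) recv 80: drop; pos0(id72) recv 86: fwd
Round 2: pos2(id79) recv 72: drop; pos4(id18) recv 79: fwd; pos5(id57) recv 49: drop; pos1(id62) recv 86: fwd
Round 3: pos5(id57) recv 79: fwd; pos2(id79) recv 86: fwd
Round 4: pos6(id80) recv 79: drop; pos3(id49) recv 86: fwd
Round 5: pos4(id18) recv 86: fwd
Round 6: pos5(id57) recv 86: fwd
Round 7: pos6(id80) recv 86: fwd
Round 8: pos7(id86) recv 86: ELECTED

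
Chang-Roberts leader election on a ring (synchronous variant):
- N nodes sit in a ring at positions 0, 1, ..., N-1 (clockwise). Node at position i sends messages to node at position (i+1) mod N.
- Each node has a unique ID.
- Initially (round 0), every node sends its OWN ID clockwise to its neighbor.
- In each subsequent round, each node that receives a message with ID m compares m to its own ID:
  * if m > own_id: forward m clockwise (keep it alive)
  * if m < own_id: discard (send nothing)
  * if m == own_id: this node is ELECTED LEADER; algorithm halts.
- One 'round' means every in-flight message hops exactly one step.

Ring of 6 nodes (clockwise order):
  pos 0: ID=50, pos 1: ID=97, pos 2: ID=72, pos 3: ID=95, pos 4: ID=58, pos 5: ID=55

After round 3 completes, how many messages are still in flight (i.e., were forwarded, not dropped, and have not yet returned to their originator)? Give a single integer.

Answer: 2

Derivation:
Round 1: pos1(id97) recv 50: drop; pos2(id72) recv 97: fwd; pos3(id95) recv 72: drop; pos4(id58) recv 95: fwd; pos5(id55) recv 58: fwd; pos0(id50) recv 55: fwd
Round 2: pos3(id95) recv 97: fwd; pos5(id55) recv 95: fwd; pos0(id50) recv 58: fwd; pos1(id97) recv 55: drop
Round 3: pos4(id58) recv 97: fwd; pos0(id50) recv 95: fwd; pos1(id97) recv 58: drop
After round 3: 2 messages still in flight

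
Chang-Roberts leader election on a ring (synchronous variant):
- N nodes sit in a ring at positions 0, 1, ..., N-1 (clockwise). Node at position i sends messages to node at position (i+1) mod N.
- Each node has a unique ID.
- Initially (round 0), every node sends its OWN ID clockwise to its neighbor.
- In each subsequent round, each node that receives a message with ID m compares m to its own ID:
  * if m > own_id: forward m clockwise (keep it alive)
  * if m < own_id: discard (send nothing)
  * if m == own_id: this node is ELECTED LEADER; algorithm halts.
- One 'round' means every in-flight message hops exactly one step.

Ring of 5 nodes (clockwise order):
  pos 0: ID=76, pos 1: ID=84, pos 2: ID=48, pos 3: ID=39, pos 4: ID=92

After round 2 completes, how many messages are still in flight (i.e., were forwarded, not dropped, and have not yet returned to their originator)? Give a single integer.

Answer: 2

Derivation:
Round 1: pos1(id84) recv 76: drop; pos2(id48) recv 84: fwd; pos3(id39) recv 48: fwd; pos4(id92) recv 39: drop; pos0(id76) recv 92: fwd
Round 2: pos3(id39) recv 84: fwd; pos4(id92) recv 48: drop; pos1(id84) recv 92: fwd
After round 2: 2 messages still in flight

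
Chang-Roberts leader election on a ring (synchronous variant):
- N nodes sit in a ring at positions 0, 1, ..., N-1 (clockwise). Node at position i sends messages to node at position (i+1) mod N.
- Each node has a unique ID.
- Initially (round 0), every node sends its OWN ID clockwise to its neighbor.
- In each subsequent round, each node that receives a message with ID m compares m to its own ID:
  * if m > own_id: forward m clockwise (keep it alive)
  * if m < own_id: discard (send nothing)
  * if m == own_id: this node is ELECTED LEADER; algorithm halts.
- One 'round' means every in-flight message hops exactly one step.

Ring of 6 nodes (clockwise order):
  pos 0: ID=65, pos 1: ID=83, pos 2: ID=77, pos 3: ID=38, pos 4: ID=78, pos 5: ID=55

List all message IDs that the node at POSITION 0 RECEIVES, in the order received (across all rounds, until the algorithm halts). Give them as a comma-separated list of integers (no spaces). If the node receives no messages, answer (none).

Answer: 55,78,83

Derivation:
Round 1: pos1(id83) recv 65: drop; pos2(id77) recv 83: fwd; pos3(id38) recv 77: fwd; pos4(id78) recv 38: drop; pos5(id55) recv 78: fwd; pos0(id65) recv 55: drop
Round 2: pos3(id38) recv 83: fwd; pos4(id78) recv 77: drop; pos0(id65) recv 78: fwd
Round 3: pos4(id78) recv 83: fwd; pos1(id83) recv 78: drop
Round 4: pos5(id55) recv 83: fwd
Round 5: pos0(id65) recv 83: fwd
Round 6: pos1(id83) recv 83: ELECTED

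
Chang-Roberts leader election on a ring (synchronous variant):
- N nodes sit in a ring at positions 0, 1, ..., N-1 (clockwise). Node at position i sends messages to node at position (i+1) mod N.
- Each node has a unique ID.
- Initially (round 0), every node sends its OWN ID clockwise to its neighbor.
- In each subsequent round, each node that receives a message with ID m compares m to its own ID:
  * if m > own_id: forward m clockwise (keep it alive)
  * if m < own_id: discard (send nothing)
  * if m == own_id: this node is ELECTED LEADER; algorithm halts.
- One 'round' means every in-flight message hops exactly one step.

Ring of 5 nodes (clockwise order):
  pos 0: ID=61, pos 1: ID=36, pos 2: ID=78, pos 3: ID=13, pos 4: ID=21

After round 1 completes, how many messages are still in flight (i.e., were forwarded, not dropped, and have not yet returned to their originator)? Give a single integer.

Answer: 2

Derivation:
Round 1: pos1(id36) recv 61: fwd; pos2(id78) recv 36: drop; pos3(id13) recv 78: fwd; pos4(id21) recv 13: drop; pos0(id61) recv 21: drop
After round 1: 2 messages still in flight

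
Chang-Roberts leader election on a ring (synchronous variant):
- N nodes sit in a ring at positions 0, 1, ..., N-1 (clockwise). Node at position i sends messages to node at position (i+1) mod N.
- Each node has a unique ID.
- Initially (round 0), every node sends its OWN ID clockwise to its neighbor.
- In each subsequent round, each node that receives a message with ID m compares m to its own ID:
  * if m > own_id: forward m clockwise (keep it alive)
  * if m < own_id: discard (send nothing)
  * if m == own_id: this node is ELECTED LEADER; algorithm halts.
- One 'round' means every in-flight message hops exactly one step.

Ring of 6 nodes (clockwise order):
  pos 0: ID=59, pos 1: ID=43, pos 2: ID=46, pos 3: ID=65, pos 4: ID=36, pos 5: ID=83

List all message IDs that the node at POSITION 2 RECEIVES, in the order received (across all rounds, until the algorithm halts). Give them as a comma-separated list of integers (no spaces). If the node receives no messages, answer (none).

Round 1: pos1(id43) recv 59: fwd; pos2(id46) recv 43: drop; pos3(id65) recv 46: drop; pos4(id36) recv 65: fwd; pos5(id83) recv 36: drop; pos0(id59) recv 83: fwd
Round 2: pos2(id46) recv 59: fwd; pos5(id83) recv 65: drop; pos1(id43) recv 83: fwd
Round 3: pos3(id65) recv 59: drop; pos2(id46) recv 83: fwd
Round 4: pos3(id65) recv 83: fwd
Round 5: pos4(id36) recv 83: fwd
Round 6: pos5(id83) recv 83: ELECTED

Answer: 43,59,83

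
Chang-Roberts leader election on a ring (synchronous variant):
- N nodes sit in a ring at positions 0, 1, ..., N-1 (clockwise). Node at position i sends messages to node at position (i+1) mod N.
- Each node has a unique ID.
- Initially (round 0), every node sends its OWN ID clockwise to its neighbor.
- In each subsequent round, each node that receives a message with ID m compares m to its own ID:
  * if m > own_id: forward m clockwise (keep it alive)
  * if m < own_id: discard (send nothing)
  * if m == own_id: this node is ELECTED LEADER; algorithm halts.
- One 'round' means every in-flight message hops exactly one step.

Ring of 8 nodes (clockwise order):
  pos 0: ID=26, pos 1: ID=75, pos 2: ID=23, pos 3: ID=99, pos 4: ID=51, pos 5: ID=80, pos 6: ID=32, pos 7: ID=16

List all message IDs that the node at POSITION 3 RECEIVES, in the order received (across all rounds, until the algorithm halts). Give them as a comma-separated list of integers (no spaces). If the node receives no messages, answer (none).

Answer: 23,75,80,99

Derivation:
Round 1: pos1(id75) recv 26: drop; pos2(id23) recv 75: fwd; pos3(id99) recv 23: drop; pos4(id51) recv 99: fwd; pos5(id80) recv 51: drop; pos6(id32) recv 80: fwd; pos7(id16) recv 32: fwd; pos0(id26) recv 16: drop
Round 2: pos3(id99) recv 75: drop; pos5(id80) recv 99: fwd; pos7(id16) recv 80: fwd; pos0(id26) recv 32: fwd
Round 3: pos6(id32) recv 99: fwd; pos0(id26) recv 80: fwd; pos1(id75) recv 32: drop
Round 4: pos7(id16) recv 99: fwd; pos1(id75) recv 80: fwd
Round 5: pos0(id26) recv 99: fwd; pos2(id23) recv 80: fwd
Round 6: pos1(id75) recv 99: fwd; pos3(id99) recv 80: drop
Round 7: pos2(id23) recv 99: fwd
Round 8: pos3(id99) recv 99: ELECTED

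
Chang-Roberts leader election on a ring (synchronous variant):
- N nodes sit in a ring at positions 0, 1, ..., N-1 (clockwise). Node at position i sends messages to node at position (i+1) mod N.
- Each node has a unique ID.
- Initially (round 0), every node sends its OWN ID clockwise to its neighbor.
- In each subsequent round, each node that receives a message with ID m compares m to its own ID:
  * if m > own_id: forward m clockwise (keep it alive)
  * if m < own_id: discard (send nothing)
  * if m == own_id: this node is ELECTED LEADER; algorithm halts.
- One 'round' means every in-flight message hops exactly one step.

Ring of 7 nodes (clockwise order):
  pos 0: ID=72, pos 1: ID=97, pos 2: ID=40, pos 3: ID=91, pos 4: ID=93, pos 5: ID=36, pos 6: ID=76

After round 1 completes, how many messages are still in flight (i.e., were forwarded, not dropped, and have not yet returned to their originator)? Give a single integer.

Answer: 3

Derivation:
Round 1: pos1(id97) recv 72: drop; pos2(id40) recv 97: fwd; pos3(id91) recv 40: drop; pos4(id93) recv 91: drop; pos5(id36) recv 93: fwd; pos6(id76) recv 36: drop; pos0(id72) recv 76: fwd
After round 1: 3 messages still in flight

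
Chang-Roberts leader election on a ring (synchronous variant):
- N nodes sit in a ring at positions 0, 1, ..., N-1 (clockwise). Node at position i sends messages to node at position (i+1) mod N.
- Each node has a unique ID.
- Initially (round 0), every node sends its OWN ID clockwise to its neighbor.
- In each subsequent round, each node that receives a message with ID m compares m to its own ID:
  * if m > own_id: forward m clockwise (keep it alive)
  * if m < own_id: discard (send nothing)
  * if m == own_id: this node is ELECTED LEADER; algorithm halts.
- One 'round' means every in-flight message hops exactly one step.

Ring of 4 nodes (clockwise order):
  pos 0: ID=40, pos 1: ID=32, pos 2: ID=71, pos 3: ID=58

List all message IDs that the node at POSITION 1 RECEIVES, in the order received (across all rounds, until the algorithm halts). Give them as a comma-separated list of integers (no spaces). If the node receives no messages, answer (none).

Answer: 40,58,71

Derivation:
Round 1: pos1(id32) recv 40: fwd; pos2(id71) recv 32: drop; pos3(id58) recv 71: fwd; pos0(id40) recv 58: fwd
Round 2: pos2(id71) recv 40: drop; pos0(id40) recv 71: fwd; pos1(id32) recv 58: fwd
Round 3: pos1(id32) recv 71: fwd; pos2(id71) recv 58: drop
Round 4: pos2(id71) recv 71: ELECTED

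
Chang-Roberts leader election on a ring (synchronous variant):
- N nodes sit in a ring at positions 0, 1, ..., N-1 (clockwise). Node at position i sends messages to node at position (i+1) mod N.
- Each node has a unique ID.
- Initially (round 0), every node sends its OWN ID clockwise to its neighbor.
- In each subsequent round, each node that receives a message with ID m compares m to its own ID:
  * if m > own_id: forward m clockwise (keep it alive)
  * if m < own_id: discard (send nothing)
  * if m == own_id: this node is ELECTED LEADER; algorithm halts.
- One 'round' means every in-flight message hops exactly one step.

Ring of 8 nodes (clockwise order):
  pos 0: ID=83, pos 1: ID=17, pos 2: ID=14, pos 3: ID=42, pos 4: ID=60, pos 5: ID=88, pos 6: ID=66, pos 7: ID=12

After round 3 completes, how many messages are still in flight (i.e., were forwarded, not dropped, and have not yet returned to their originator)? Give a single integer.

Round 1: pos1(id17) recv 83: fwd; pos2(id14) recv 17: fwd; pos3(id42) recv 14: drop; pos4(id60) recv 42: drop; pos5(id88) recv 60: drop; pos6(id66) recv 88: fwd; pos7(id12) recv 66: fwd; pos0(id83) recv 12: drop
Round 2: pos2(id14) recv 83: fwd; pos3(id42) recv 17: drop; pos7(id12) recv 88: fwd; pos0(id83) recv 66: drop
Round 3: pos3(id42) recv 83: fwd; pos0(id83) recv 88: fwd
After round 3: 2 messages still in flight

Answer: 2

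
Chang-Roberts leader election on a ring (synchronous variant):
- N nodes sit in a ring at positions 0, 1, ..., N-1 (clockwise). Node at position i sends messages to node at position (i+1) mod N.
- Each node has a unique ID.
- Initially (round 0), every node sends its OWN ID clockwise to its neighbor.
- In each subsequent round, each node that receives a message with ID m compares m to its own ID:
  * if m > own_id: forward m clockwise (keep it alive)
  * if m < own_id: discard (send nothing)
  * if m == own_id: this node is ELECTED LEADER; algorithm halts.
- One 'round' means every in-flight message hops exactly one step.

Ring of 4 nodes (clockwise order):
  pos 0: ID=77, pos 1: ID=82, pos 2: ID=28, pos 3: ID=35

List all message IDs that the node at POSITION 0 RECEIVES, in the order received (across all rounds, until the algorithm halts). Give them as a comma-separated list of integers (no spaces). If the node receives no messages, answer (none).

Answer: 35,82

Derivation:
Round 1: pos1(id82) recv 77: drop; pos2(id28) recv 82: fwd; pos3(id35) recv 28: drop; pos0(id77) recv 35: drop
Round 2: pos3(id35) recv 82: fwd
Round 3: pos0(id77) recv 82: fwd
Round 4: pos1(id82) recv 82: ELECTED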